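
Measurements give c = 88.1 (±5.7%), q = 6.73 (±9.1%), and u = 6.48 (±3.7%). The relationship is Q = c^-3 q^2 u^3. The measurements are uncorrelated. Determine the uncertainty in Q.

For a monomial Q ∝ c^-3, q^2, u^3, fractional errors add in quadrature:
  (-3·δc/c)² = (-3×0.0570)² = 0.0292;  (2·δq/q)² = (2×0.0910)² = 0.0331;  (3·δu/u)² = (3×0.0370)² = 0.0123
δQ/Q = √(0.0747) = 0.273
Q = 0.0180, so δQ = 0.273 × 0.0180 = 0.00493.

0.00493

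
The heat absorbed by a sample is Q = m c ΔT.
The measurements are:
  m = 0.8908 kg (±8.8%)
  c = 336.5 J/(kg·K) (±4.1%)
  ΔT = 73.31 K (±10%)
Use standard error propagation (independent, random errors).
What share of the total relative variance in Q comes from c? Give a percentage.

8.65%

(δQ/Q)² = (1·δm/m)² + (1·δc/c)² + (1·δΔT/ΔT)²
  m term: (1×0.0880)² = 0.00774
  c term: (1×0.0410)² = 0.00168
  ΔT term: (1×0.100)² = 0.0100
Total = 0.0194. Share from c = 0.00168/0.0194 = 0.0865.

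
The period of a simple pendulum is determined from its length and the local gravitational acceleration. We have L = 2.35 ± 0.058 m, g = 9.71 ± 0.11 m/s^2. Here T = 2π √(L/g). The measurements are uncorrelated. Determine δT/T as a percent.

1.36%

Each factor contributes (exponent × relative error)² to (δT/T)²:
  (½·δL/L)² = (0.5×0.0247)² = 0.000152;  (−½·δg/g)² = (-0.5×0.0113)² = 3.21e-05
δT/T = √(0.000184) = 0.0136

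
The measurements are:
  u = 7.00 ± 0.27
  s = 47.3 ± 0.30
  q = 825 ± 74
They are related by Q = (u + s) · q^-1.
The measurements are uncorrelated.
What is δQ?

0.00592

Let w = u + s = 54.3. δw = √(δu² + δs²) = √(0.0729 + 0.0900) = 0.404, so δw/w = 0.00743.
Q is then a monomial in w, q:
δQ/Q = √((δw/w)² + (-1·δq/q)²) = √(5.52e-05 + 0.00805) = 0.0900
Q = 0.0658, so δQ = 0.0900 × 0.0658 = 0.00592.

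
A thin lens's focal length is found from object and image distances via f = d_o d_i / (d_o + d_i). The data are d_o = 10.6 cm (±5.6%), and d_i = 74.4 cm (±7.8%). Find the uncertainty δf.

∂f/∂d_o = (d_i/(d_o+d_i))² = 0.766;  ∂f/∂d_i = (d_o/(d_o+d_i))² = 0.0156
δf = √((∂f/∂d_o · δd_o)² + (∂f/∂d_i · δd_i)²) = √(0.207 + 0.00814) = 0.464 cm

0.464 cm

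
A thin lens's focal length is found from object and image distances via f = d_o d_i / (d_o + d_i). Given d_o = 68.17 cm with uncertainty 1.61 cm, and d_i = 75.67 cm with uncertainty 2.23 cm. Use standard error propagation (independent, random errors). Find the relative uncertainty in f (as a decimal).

0.0187

∂f/∂d_o = (d_i/(d_o+d_i))² = 0.277;  ∂f/∂d_i = (d_o/(d_o+d_i))² = 0.225
δf = √((∂f/∂d_o · δd_o)² + (∂f/∂d_i · δd_i)²) = √(0.199 + 0.251) = 0.670 cm
f = 35.86 cm, so δf/f = 0.670/35.86 = 0.0187.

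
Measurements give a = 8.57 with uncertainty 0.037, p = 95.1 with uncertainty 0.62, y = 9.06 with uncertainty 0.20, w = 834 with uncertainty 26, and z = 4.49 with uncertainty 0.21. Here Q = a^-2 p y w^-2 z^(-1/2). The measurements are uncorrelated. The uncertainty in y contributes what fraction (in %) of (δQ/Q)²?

9.67%

(δQ/Q)² = (-2·δa/a)² + (1·δp/p)² + (1·δy/y)² + (-2·δw/w)² + (−½·δz/z)²
  a term: (-2×0.00432)² = 7.46e-05
  p term: (1×0.00652)² = 4.25e-05
  y term: (1×0.0221)² = 0.000487
  w term: (-2×0.0312)² = 0.00389
  z term: (-0.5×0.0468)² = 0.000547
Total = 0.00504. Share from y = 0.000487/0.00504 = 0.0967.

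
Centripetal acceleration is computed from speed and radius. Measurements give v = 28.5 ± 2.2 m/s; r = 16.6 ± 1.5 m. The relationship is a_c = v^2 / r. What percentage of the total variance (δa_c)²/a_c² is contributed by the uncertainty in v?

74.5%

(δa_c/a_c)² = (2·δv/v)² + (-1·δr/r)²
  v term: (2×0.0772)² = 0.0238
  r term: (-1×0.0904)² = 0.00817
Total = 0.0320. Share from v = 0.0238/0.0320 = 0.745.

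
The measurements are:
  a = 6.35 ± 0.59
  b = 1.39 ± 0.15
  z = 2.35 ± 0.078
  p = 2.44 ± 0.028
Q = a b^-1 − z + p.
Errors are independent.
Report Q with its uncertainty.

Let w = a·b^-1 = 4.57. δw/w = √((1·δa/a)² + (-1·δb/b)²) = √(0.00863 + 0.0116) = 0.142, so δw = 0.651.
Q = w − z + p: δQ = √(δw² + δz² + δp²) = √(0.423 + 0.00608 + 0.000784) = 0.656
Q = 4.66.

4.66 ± 0.656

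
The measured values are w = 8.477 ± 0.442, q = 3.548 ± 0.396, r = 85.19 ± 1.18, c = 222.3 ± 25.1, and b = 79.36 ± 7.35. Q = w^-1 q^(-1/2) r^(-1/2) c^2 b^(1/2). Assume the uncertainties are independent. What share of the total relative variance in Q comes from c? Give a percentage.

86.4%

(δQ/Q)² = (-1·δw/w)² + (−½·δq/q)² + (−½·δr/r)² + (2·δc/c)² + (½·δb/b)²
  w term: (-1×0.0521)² = 0.00272
  q term: (-0.5×0.112)² = 0.00311
  r term: (-0.5×0.0139)² = 4.8e-05
  c term: (2×0.113)² = 0.0510
  b term: (0.5×0.0926)² = 0.00214
Total = 0.0590. Share from c = 0.0510/0.0590 = 0.864.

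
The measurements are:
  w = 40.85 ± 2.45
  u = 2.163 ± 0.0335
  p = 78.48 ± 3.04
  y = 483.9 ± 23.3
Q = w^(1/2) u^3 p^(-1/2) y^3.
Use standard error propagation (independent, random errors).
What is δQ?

Since Q is a product/quotient, work with relative uncertainties:
  (½·δw/w)² = (0.5×0.0600)² = 0.000899;  (3·δu/u)² = (3×0.0155)² = 0.00216;  (−½·δp/p)² = (-0.5×0.0387)² = 0.000375;  (3·δy/y)² = (3×0.0482)² = 0.0209
δQ/Q = √(0.0243) = 0.156
Q = 8.273e+08, so δQ = 0.156 × 8.273e+08 = 1.29e+08.

1.29e+08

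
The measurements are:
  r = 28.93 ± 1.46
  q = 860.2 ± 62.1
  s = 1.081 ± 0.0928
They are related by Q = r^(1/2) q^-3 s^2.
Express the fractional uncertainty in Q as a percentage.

Since Q is a product/quotient, work with relative uncertainties:
  (½·δr/r)² = (0.5×0.0505)² = 0.000637;  (-3·δq/q)² = (-3×0.0722)² = 0.0469;  (2·δs/s)² = (2×0.0858)² = 0.0295
δQ/Q = √(0.0770) = 0.278

27.8%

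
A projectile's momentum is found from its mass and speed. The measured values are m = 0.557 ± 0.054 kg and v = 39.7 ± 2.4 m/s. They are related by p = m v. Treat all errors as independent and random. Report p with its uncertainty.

22.1 ± 2.53 kg·m/s

Products/powers → add relative errors in quadrature, weighted by exponent:
  (1·δm/m)² = (1×0.0969)² = 0.00940;  (1·δv/v)² = (1×0.0605)² = 0.00365
δp/p = √(0.0131) = 0.114
p = 22.1 kg·m/s, so δp = 0.114 × 22.1 = 2.53 kg·m/s.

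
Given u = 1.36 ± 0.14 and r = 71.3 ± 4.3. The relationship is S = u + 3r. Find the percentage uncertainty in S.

5.99%

S is a linear combination, so absolute uncertainties add in quadrature:
  (δu)² = 0.0196;  (3·δr)² = 166
δS = √(166) = 12.9
S = 215, so δS/S = 12.9/215 = 0.0599.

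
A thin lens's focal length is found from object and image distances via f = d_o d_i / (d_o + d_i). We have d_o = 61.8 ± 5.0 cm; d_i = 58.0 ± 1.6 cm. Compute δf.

∂f/∂d_o = (d_i/(d_o+d_i))² = 0.234;  ∂f/∂d_i = (d_o/(d_o+d_i))² = 0.266
δf = √((∂f/∂d_o · δd_o)² + (∂f/∂d_i · δd_i)²) = √(1.37 + 0.181) = 1.25 cm

1.25 cm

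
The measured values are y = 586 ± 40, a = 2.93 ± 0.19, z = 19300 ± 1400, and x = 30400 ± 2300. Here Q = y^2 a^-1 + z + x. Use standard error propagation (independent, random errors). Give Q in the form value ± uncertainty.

Let p = y^2·a^-1 = 1.17e+05. δp/p = √((2·δy/y)² + (-1·δa/a)²) = √(0.0186 + 0.00421) = 0.151, so δp = 17700.
Q = p + z + x: δQ = √(δp² + δz² + δx²) = √(3.14e+08 + 1.96e+06 + 5.29e+06) = 17900
Q = 1.67e+05.

(1.67 ± 0.179) × 10^5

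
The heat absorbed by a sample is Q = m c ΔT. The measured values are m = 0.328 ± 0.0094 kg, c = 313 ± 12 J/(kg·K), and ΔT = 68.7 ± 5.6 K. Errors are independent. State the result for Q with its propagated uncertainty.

For a monomial Q ∝ m, c, ΔT, fractional errors add in quadrature:
  (1·δm/m)² = (1×0.0287)² = 0.000821;  (1·δc/c)² = (1×0.0383)² = 0.00147;  (1·δΔT/ΔT)² = (1×0.0815)² = 0.00664
δQ/Q = √(0.00894) = 0.0945
Q = 7050 J, so δQ = 0.0945 × 7050 = 667 J.

7050 ± 667 J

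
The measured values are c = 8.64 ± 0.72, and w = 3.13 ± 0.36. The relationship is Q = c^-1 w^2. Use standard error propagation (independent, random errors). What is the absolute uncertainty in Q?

0.277

Products/powers → add relative errors in quadrature, weighted by exponent:
  (-1·δc/c)² = (-1×0.0833)² = 0.00694;  (2·δw/w)² = (2×0.115)² = 0.0529
δQ/Q = √(0.0599) = 0.245
Q = 1.13, so δQ = 0.245 × 1.13 = 0.277.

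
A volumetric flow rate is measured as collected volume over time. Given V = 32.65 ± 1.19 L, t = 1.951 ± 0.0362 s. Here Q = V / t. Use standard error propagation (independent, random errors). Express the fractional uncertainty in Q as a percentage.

4.09%

Q is a product of powers, so relative uncertainties combine in quadrature:
  (1·δV/V)² = (1×0.0364)² = 0.00133;  (-1·δt/t)² = (-1×0.0186)² = 0.000344
δQ/Q = √(0.00167) = 0.0409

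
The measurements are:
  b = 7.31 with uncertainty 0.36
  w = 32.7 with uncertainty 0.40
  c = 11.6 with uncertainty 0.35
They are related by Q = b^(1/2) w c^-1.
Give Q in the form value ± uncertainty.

7.62 ± 0.311

For a monomial Q ∝ b^(1/2), w, c^-1, fractional errors add in quadrature:
  (½·δb/b)² = (0.5×0.0492)² = 0.000606;  (1·δw/w)² = (1×0.0122)² = 0.000150;  (-1·δc/c)² = (-1×0.0302)² = 0.000910
δQ/Q = √(0.00167) = 0.0408
Q = 7.62, so δQ = 0.0408 × 7.62 = 0.311.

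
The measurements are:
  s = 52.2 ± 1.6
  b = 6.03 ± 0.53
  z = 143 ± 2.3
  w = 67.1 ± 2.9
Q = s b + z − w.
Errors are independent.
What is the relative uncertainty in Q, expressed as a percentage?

7.56%

Let p = s·b = 315. δp/p = √((1·δs/s)² + (1·δb/b)²) = √(0.000940 + 0.00773) = 0.0931, so δp = 29.3.
Q = p + z − w: δQ = √(δp² + δz² + δw²) = √(858 + 5.29 + 8.41) = 29.5
Q = 391, so δQ/Q = 29.5/391 = 0.0756.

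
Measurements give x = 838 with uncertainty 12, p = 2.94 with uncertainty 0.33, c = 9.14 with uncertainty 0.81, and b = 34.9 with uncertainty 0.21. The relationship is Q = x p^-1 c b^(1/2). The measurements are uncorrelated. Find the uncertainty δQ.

2210

Since Q is a product/quotient, work with relative uncertainties:
  (1·δx/x)² = (1×0.0143)² = 0.000205;  (-1·δp/p)² = (-1×0.112)² = 0.0126;  (1·δc/c)² = (1×0.0886)² = 0.00785;  (½·δb/b)² = (0.5×0.00602)² = 9.05e-06
δQ/Q = √(0.0207) = 0.144
Q = 15400, so δQ = 0.144 × 15400 = 2210.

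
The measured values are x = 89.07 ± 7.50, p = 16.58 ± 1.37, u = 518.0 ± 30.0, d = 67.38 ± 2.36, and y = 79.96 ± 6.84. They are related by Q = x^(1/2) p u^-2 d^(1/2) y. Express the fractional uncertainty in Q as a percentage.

17.2%

For a monomial Q ∝ x^(1/2), p, u^-2, d^(1/2), y, fractional errors add in quadrature:
  (½·δx/x)² = (0.5×0.0842)² = 0.00177;  (1·δp/p)² = (1×0.0826)² = 0.00683;  (-2·δu/u)² = (-2×0.0579)² = 0.0134;  (½·δd/d)² = (0.5×0.0350)² = 0.000307;  (1·δy/y)² = (1×0.0855)² = 0.00732
δQ/Q = √(0.0296) = 0.172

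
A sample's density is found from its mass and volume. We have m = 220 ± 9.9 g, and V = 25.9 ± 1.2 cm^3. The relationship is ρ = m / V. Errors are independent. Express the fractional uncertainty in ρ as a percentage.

Since ρ is a product/quotient, work with relative uncertainties:
  (1·δm/m)² = (1×0.0450)² = 0.00202;  (-1·δV/V)² = (-1×0.0463)² = 0.00215
δρ/ρ = √(0.00417) = 0.0646

6.46%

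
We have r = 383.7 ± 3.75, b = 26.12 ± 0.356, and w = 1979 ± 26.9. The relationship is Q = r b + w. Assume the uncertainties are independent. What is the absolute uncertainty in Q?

170

Let p = r·b = 10020. δp/p = √((1·δr/r)² + (1·δb/b)²) = √(9.55e-05 + 0.000186) = 0.0168, so δp = 168.
Q = p + w: δQ = √(δp² + δw²) = √(28300 + 724) = 170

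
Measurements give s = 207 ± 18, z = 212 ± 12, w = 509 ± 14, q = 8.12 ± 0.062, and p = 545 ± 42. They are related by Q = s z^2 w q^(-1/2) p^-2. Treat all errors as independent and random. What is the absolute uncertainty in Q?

1190

Each factor contributes (exponent × relative error)² to (δQ/Q)²:
  (1·δs/s)² = (1×0.0870)² = 0.00756;  (2·δz/z)² = (2×0.0566)² = 0.0128;  (1·δw/w)² = (1×0.0275)² = 0.000757;  (−½·δq/q)² = (-0.5×0.00764)² = 1.46e-05;  (-2·δp/p)² = (-2×0.0771)² = 0.0238
δQ/Q = √(0.0449) = 0.212
Q = 5590, so δQ = 0.212 × 5590 = 1190.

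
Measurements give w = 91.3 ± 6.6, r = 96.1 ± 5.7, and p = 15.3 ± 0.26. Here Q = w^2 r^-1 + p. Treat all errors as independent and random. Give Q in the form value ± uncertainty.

102 ± 13.6

Let h = w^2·r^-1 = 86.7. δh/h = √((2·δw/w)² + (-1·δr/r)²) = √(0.0209 + 0.00352) = 0.156, so δh = 13.6.
Q = h + p: δQ = √(δh² + δp²) = √(184 + 0.0676) = 13.6
Q = 102.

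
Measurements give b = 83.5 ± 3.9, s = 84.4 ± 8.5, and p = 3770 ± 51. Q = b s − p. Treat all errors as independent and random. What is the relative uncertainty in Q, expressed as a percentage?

Let w = b·s = 7050. δw/w = √((1·δb/b)² + (1·δs/s)²) = √(0.00218 + 0.0101) = 0.111, so δw = 782.
Q = w − p: δQ = √(δw² + δp²) = √(6.12e+05 + 2600) = 784
Q = 3280, so δQ/Q = 784/3280 = 0.239.

23.9%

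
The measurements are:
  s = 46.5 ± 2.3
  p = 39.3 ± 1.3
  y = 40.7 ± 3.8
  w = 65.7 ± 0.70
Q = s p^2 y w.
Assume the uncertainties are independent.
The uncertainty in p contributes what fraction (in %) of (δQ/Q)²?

(δQ/Q)² = (1·δs/s)² + (2·δp/p)² + (1·δy/y)² + (1·δw/w)²
  s term: (1×0.0495)² = 0.00245
  p term: (2×0.0331)² = 0.00438
  y term: (1×0.0934)² = 0.00872
  w term: (1×0.0107)² = 0.000114
Total = 0.0157. Share from p = 0.00438/0.0157 = 0.280.

28.0%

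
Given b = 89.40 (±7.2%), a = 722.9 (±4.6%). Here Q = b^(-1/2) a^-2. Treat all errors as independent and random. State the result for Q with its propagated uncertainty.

(2.024 ± 0.200) × 10^-7

Relative error in a monomial: (δQ/Q)² = Σ (nᵢ · δxᵢ/xᵢ)².
  (−½·δb/b)² = (-0.5×0.0720)² = 0.00130;  (-2·δa/a)² = (-2×0.0460)² = 0.00846
δQ/Q = √(0.00976) = 0.0988
Q = 2.024e-07, so δQ = 0.0988 × 2.024e-07 = 2e-08.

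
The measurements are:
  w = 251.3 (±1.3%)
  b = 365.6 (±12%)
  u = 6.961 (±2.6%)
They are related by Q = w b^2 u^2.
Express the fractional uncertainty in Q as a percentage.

Relative error in a monomial: (δQ/Q)² = Σ (nᵢ · δxᵢ/xᵢ)².
  (1·δw/w)² = (1×0.0130)² = 0.000169;  (2·δb/b)² = (2×0.120)² = 0.0576;  (2·δu/u)² = (2×0.0260)² = 0.00270
δQ/Q = √(0.0605) = 0.246

24.6%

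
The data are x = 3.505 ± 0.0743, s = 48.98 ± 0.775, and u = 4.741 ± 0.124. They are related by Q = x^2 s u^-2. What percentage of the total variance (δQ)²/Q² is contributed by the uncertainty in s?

(δQ/Q)² = (2·δx/x)² + (1·δs/s)² + (-2·δu/u)²
  x term: (2×0.0212)² = 0.00180
  s term: (1×0.0158)² = 0.000250
  u term: (-2×0.0262)² = 0.00274
Total = 0.00478. Share from s = 0.000250/0.00478 = 0.0523.

5.23%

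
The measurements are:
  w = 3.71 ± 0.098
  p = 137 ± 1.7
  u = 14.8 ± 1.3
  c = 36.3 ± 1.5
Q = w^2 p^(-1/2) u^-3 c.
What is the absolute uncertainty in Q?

Products/powers → add relative errors in quadrature, weighted by exponent:
  (2·δw/w)² = (2×0.0264)² = 0.00279;  (−½·δp/p)² = (-0.5×0.0124)² = 3.85e-05;  (-3·δu/u)² = (-3×0.0878)² = 0.0694;  (1·δc/c)² = (1×0.0413)² = 0.00171
δQ/Q = √(0.0740) = 0.272
Q = 0.0132, so δQ = 0.272 × 0.0132 = 0.00358.

0.00358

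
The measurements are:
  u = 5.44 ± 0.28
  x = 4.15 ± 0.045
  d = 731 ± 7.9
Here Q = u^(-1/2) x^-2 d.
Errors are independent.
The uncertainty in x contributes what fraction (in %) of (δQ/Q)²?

37.6%

(δQ/Q)² = (−½·δu/u)² + (-2·δx/x)² + (1·δd/d)²
  u term: (-0.5×0.0515)² = 0.000662
  x term: (-2×0.0108)² = 0.000470
  d term: (1×0.0108)² = 0.000117
Total = 0.00125. Share from x = 0.000470/0.00125 = 0.376.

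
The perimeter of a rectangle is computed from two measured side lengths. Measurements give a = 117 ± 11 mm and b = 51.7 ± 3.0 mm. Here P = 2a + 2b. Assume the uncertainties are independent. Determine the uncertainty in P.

22.8 mm

Sums and differences: (δP)² = Σ (cᵢ δxᵢ)².
  (2·δa)² = 484;  (2·δb)² = 36.0
δP = √(520) = 22.8 mm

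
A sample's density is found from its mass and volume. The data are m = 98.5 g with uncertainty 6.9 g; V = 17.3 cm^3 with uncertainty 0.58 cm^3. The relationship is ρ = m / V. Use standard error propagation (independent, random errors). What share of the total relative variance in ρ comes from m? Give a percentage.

(δρ/ρ)² = (1·δm/m)² + (-1·δV/V)²
  m term: (1×0.0701)² = 0.00491
  V term: (-1×0.0335)² = 0.00112
Total = 0.00603. Share from m = 0.00491/0.00603 = 0.814.

81.4%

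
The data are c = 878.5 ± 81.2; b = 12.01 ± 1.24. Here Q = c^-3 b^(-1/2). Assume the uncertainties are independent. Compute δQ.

For a monomial Q ∝ c^-3, b^(-1/2), fractional errors add in quadrature:
  (-3·δc/c)² = (-3×0.0924)² = 0.0769;  (−½·δb/b)² = (-0.5×0.103)² = 0.00267
δQ/Q = √(0.0796) = 0.282
Q = 4.256e-10, so δQ = 0.282 × 4.256e-10 = 1.2e-10.

1.2e-10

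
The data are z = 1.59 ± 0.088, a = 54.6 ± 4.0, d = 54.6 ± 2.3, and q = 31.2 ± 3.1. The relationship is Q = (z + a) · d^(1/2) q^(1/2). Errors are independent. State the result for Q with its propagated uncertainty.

2320 ± 207

Let u = z + a = 56.2. δu = √(δz² + δa²) = √(0.00774 + 16.0) = 4.00, so δu/u = 0.0712.
Q is then a monomial in u, d, q:
δQ/Q = √((δu/u)² + (½·δd/d)² + (½·δq/q)²) = √(0.00507 + 0.000444 + 0.00247) = 0.0893
Q = 2320, so δQ = 0.0893 × 2320 = 207.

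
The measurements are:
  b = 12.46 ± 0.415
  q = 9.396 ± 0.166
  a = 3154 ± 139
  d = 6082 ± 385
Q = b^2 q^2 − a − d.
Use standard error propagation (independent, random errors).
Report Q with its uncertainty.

Let p = b^2·q^2 = 13710. δp/p = √((2·δb/b)² + (2·δq/q)²) = √(0.00444 + 0.00125) = 0.0754, so δp = 1030.
Q = p − a − d: δQ = √(δp² + δa² + δd²) = √(1.07e+06 + 19300 + 1.48e+05) = 1110
Q = 4470.

4470 ± 1110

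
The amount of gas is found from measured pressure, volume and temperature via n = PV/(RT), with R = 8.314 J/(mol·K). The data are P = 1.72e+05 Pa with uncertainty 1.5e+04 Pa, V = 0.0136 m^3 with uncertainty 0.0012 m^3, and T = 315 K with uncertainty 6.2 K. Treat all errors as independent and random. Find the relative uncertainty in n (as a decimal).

For a monomial n ∝ P, V, T^-1, fractional errors add in quadrature:
  (1·δP/P)² = (1×0.0872)² = 0.00761;  (1·δV/V)² = (1×0.0882)² = 0.00779;  (-1·δT/T)² = (-1×0.0197)² = 0.000387
δn/n = √(0.0158) = 0.126

0.126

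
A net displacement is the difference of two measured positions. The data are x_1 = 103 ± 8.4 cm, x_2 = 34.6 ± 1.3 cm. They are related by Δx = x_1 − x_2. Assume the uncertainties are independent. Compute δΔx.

Absolute uncertainties add in quadrature for a linear combination:
  (δx_1)² = 70.6;  (δx_2)² = 1.69
δΔx = √(72.2) = 8.50 cm

8.50 cm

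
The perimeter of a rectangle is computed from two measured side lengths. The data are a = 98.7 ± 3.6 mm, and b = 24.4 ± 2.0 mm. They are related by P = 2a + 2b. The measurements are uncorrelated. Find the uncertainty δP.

8.24 mm

Each term contributes (cᵢ δxᵢ)² to (δP)²:
  (2·δa)² = 51.8;  (2·δb)² = 16.0
δP = √(67.8) = 8.24 mm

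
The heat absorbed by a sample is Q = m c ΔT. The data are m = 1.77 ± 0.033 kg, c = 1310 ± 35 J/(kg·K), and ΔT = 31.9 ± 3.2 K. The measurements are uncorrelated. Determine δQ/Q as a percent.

10.5%

For a monomial Q ∝ m, c, ΔT, fractional errors add in quadrature:
  (1·δm/m)² = (1×0.0186)² = 0.000348;  (1·δc/c)² = (1×0.0267)² = 0.000714;  (1·δΔT/ΔT)² = (1×0.100)² = 0.0101
δQ/Q = √(0.0111) = 0.105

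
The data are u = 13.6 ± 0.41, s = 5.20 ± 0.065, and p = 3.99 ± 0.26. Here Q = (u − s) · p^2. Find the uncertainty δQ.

18.6

Let w = u − s = 8.40. δw = √(δu² + δs²) = √(0.168 + 0.00423) = 0.415, so δw/w = 0.0494.
Q is then a monomial in w, p:
δQ/Q = √((δw/w)² + (2·δp/p)²) = √(0.00244 + 0.0170) = 0.139
Q = 134, so δQ = 0.139 × 134 = 18.6.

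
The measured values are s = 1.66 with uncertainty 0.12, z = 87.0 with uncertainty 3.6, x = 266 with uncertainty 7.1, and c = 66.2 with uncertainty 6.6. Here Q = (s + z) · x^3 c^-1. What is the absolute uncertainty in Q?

3.38e+06

Let u = s + z = 88.7. δu = √(δs² + δz²) = √(0.0144 + 13.0) = 3.60, so δu/u = 0.0406.
Q is then a monomial in u, x, c:
δQ/Q = √((δu/u)² + (3·δx/x)² + (-1·δc/c)²) = √(0.00165 + 0.00641 + 0.00994) = 0.134
Q = 2.52e+07, so δQ = 0.134 × 2.52e+07 = 3.38e+06.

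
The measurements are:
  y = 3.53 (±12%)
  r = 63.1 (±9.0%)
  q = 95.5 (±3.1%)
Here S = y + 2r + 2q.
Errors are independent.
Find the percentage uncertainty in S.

4.00%

Absolute uncertainties add in quadrature for a linear combination:
  (δy)² = 0.179;  (2·δr)² = 129;  (2·δq)² = 35.1
δS = √(164) = 12.8
S = 321, so δS/S = 12.8/321 = 0.0400.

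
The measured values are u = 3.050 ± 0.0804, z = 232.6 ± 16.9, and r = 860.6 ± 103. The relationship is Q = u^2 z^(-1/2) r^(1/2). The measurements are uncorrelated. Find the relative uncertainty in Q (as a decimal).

0.0876

Since Q is a product/quotient, work with relative uncertainties:
  (2·δu/u)² = (2×0.0264)² = 0.00278;  (−½·δz/z)² = (-0.5×0.0727)² = 0.00132;  (½·δr/r)² = (0.5×0.120)² = 0.00358
δQ/Q = √(0.00768) = 0.0876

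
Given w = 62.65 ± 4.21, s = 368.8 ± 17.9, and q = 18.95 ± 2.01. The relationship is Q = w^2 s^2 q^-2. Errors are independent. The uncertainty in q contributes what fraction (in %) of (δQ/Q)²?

(δQ/Q)² = (2·δw/w)² + (2·δs/s)² + (-2·δq/q)²
  w term: (2×0.0672)² = 0.0181
  s term: (2×0.0485)² = 0.00942
  q term: (-2×0.106)² = 0.0450
Total = 0.0725. Share from q = 0.0450/0.0725 = 0.621.

62.1%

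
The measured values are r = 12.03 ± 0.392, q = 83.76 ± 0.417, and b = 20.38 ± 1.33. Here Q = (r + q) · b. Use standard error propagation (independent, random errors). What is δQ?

128

Let u = r + q = 95.79. δu = √(δr² + δq²) = √(0.154 + 0.174) = 0.572, so δu/u = 0.00597.
Q is then a monomial in u, b:
δQ/Q = √((δu/u)² + (1·δb/b)²) = √(3.57e-05 + 0.00426) = 0.0655
Q = 1952, so δQ = 0.0655 × 1952 = 128.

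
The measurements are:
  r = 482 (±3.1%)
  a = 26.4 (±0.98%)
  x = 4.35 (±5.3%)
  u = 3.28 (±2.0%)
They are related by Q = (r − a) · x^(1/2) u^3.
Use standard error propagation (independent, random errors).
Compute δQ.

Let w = r − a = 456. δw = √(δr² + δa²) = √(223 + 0.0669) = 14.9, so δw/w = 0.0328.
Q is then a monomial in w, x, u:
δQ/Q = √((δw/w)² + (½·δx/x)² + (3·δu/u)²) = √(0.00108 + 0.000702 + 0.00360) = 0.0733
Q = 33500, so δQ = 0.0733 × 33500 = 2460.

2460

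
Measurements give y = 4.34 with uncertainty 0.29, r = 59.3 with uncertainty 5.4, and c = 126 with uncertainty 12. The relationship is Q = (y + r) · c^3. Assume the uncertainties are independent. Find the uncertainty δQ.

Let u = y + r = 63.6. δu = √(δy² + δr²) = √(0.0841 + 29.2) = 5.41, so δu/u = 0.0850.
Q is then a monomial in u, c:
δQ/Q = √((δu/u)² + (3·δc/c)²) = √(0.00722 + 0.0816) = 0.298
Q = 1.27e+08, so δQ = 0.298 × 1.27e+08 = 3.79e+07.

3.79e+07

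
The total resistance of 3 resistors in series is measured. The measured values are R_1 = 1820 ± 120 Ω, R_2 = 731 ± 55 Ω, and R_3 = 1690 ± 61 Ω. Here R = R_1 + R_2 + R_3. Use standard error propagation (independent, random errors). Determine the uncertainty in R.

Sums and differences: (δR)² = Σ (cᵢ δxᵢ)².
  (δR_1)² = 14400;  (δR_2)² = 3020;  (δR_3)² = 3720
δR = √(21100) = 145 Ω

145 Ω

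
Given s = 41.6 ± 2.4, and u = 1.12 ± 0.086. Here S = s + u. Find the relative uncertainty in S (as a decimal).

0.0562

Absolute uncertainties add in quadrature for a linear combination:
  (δs)² = 5.76;  (δu)² = 0.00740
δS = √(5.77) = 2.40
S = 42.7, so δS/S = 2.40/42.7 = 0.0562.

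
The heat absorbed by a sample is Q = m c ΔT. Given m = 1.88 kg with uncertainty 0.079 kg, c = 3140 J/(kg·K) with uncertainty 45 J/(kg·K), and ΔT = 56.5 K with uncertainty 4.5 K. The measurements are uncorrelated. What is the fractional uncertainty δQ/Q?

0.0912

Products/powers → add relative errors in quadrature, weighted by exponent:
  (1·δm/m)² = (1×0.0420)² = 0.00177;  (1·δc/c)² = (1×0.0143)² = 0.000205;  (1·δΔT/ΔT)² = (1×0.0796)² = 0.00634
δQ/Q = √(0.00831) = 0.0912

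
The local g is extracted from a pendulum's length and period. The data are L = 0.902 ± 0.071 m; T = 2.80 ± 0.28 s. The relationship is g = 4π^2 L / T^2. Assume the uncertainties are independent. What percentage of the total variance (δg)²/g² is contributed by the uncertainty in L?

13.4%

(δg/g)² = (1·δL/L)² + (-2·δT/T)²
  L term: (1×0.0787)² = 0.00620
  T term: (-2×0.100)² = 0.0400
Total = 0.0462. Share from L = 0.00620/0.0462 = 0.134.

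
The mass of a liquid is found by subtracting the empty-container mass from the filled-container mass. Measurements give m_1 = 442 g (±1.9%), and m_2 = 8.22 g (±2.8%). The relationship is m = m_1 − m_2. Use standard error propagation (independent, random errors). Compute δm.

8.40 g

Sums and differences: (δm)² = Σ (cᵢ δxᵢ)².
  (δm_1)² = 70.5;  (δm_2)² = 0.0530
δm = √(70.6) = 8.40 g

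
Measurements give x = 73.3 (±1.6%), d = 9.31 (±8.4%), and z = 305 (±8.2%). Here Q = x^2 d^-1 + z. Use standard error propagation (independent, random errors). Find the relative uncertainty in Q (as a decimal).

0.0653

Let p = x^2·d^-1 = 577. δp/p = √((2·δx/x)² + (-1·δd/d)²) = √(0.00102 + 0.00706) = 0.0899, so δp = 51.9.
Q = p + z: δQ = √(δp² + δz²) = √(2690 + 626) = 57.6
Q = 882, so δQ/Q = 57.6/882 = 0.0653.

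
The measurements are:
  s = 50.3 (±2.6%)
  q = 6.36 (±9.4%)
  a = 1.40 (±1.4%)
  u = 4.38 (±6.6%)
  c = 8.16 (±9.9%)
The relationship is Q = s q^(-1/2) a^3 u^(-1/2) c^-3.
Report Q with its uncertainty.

0.0481 ± 0.0148

Products/powers → add relative errors in quadrature, weighted by exponent:
  (1·δs/s)² = (1×0.0260)² = 0.000676;  (−½·δq/q)² = (-0.5×0.0940)² = 0.00221;  (3·δa/a)² = (3×0.0140)² = 0.00176;  (−½·δu/u)² = (-0.5×0.0660)² = 0.00109;  (-3·δc/c)² = (-3×0.0990)² = 0.0882
δQ/Q = √(0.0939) = 0.307
Q = 0.0481, so δQ = 0.307 × 0.0481 = 0.0148.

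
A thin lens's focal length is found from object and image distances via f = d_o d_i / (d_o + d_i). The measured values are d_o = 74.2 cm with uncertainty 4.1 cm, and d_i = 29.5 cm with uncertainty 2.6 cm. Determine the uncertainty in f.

1.37 cm

∂f/∂d_o = (d_i/(d_o+d_i))² = 0.0809;  ∂f/∂d_i = (d_o/(d_o+d_i))² = 0.512
δf = √((∂f/∂d_o · δd_o)² + (∂f/∂d_i · δd_i)²) = √(0.110 + 1.77) = 1.37 cm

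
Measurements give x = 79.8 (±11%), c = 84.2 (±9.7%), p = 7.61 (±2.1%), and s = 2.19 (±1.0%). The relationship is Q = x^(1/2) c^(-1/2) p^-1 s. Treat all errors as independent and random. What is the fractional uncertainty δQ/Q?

For a monomial Q ∝ x^(1/2), c^(-1/2), p^-1, s, fractional errors add in quadrature:
  (½·δx/x)² = (0.5×0.110)² = 0.00303;  (−½·δc/c)² = (-0.5×0.0970)² = 0.00235;  (-1·δp/p)² = (-1×0.0210)² = 0.000441;  (1·δs/s)² = (1×0.0100)² = 0.000100
δQ/Q = √(0.00592) = 0.0769

0.0769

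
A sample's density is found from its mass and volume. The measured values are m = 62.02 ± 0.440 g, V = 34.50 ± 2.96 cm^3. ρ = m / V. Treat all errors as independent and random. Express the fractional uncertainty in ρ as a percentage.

ρ is a product of powers, so relative uncertainties combine in quadrature:
  (1·δm/m)² = (1×0.00709)² = 5.03e-05;  (-1·δV/V)² = (-1×0.0858)² = 0.00736
δρ/ρ = √(0.00741) = 0.0861

8.61%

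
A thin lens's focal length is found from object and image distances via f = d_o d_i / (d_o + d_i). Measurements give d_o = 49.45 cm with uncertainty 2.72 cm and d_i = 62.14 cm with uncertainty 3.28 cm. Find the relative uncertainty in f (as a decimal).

0.0385

∂f/∂d_o = (d_i/(d_o+d_i))² = 0.310;  ∂f/∂d_i = (d_o/(d_o+d_i))² = 0.196
δf = √((∂f/∂d_o · δd_o)² + (∂f/∂d_i · δd_i)²) = √(0.711 + 0.415) = 1.06 cm
f = 27.54 cm, so δf/f = 1.06/27.54 = 0.0385.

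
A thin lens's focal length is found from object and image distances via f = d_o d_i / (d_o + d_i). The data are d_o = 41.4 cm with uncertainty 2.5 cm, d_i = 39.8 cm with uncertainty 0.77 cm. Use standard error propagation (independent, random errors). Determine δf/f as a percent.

∂f/∂d_o = (d_i/(d_o+d_i))² = 0.240;  ∂f/∂d_i = (d_o/(d_o+d_i))² = 0.260
δf = √((∂f/∂d_o · δd_o)² + (∂f/∂d_i · δd_i)²) = √(0.361 + 0.0401) = 0.633 cm
f = 20.3 cm, so δf/f = 0.633/20.3 = 0.0312.

3.12%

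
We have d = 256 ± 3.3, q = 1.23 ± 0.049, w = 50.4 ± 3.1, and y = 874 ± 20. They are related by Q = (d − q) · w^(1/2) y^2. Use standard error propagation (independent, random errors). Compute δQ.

Let u = d − q = 255. δu = √(δd² + δq²) = √(10.9 + 0.00240) = 3.30, so δu/u = 0.0130.
Q is then a monomial in u, w, y:
δQ/Q = √((δu/u)² + (½·δw/w)² + (2·δy/y)²) = √(0.000168 + 0.000946 + 0.00209) = 0.0566
Q = 1.38e+09, so δQ = 0.0566 × 1.38e+09 = 7.83e+07.

7.83e+07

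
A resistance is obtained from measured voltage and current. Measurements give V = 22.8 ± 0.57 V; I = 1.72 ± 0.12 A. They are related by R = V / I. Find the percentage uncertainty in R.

7.41%

Since R is a product/quotient, work with relative uncertainties:
  (1·δV/V)² = (1×0.0250)² = 0.000625;  (-1·δI/I)² = (-1×0.0698)² = 0.00487
δR/R = √(0.00549) = 0.0741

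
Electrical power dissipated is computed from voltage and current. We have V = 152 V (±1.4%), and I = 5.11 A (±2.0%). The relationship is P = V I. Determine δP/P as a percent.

P is a product of powers, so relative uncertainties combine in quadrature:
  (1·δV/V)² = (1×0.0140)² = 0.000196;  (1·δI/I)² = (1×0.0200)² = 0.000400
δP/P = √(0.000596) = 0.0244

2.44%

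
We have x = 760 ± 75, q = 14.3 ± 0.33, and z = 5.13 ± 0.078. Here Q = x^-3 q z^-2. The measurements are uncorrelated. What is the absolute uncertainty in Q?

3.69e-10

Each factor contributes (exponent × relative error)² to (δQ/Q)²:
  (-3·δx/x)² = (-3×0.0987)² = 0.0876;  (1·δq/q)² = (1×0.0231)² = 0.000533;  (-2·δz/z)² = (-2×0.0152)² = 0.000925
δQ/Q = √(0.0891) = 0.299
Q = 1.24e-09, so δQ = 0.299 × 1.24e-09 = 3.69e-10.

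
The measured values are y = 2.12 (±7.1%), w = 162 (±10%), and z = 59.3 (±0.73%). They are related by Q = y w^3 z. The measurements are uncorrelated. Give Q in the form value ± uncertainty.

(5.34 ± 1.65) × 10^8

Products/powers → add relative errors in quadrature, weighted by exponent:
  (1·δy/y)² = (1×0.0710)² = 0.00504;  (3·δw/w)² = (3×0.100)² = 0.0900;  (1·δz/z)² = (1×0.00730)² = 5.33e-05
δQ/Q = √(0.0951) = 0.308
Q = 5.34e+08, so δQ = 0.308 × 5.34e+08 = 1.65e+08.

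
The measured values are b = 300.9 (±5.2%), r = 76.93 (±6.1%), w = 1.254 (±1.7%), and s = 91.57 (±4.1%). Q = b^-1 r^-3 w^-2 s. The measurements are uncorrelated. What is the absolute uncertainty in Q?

8.4e-08

Q is a product of powers, so relative uncertainties combine in quadrature:
  (-1·δb/b)² = (-1×0.0520)² = 0.00270;  (-3·δr/r)² = (-3×0.0610)² = 0.0335;  (-2·δw/w)² = (-2×0.0170)² = 0.00116;  (1·δs/s)² = (1×0.0410)² = 0.00168
δQ/Q = √(0.0390) = 0.198
Q = 4.251e-07, so δQ = 0.198 × 4.251e-07 = 8.4e-08.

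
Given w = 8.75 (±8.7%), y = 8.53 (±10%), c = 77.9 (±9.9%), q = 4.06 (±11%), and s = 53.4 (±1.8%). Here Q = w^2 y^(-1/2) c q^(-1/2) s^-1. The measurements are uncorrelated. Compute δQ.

4.07

Q is a product of powers, so relative uncertainties combine in quadrature:
  (2·δw/w)² = (2×0.0870)² = 0.0303;  (−½·δy/y)² = (-0.5×0.100)² = 0.00250;  (1·δc/c)² = (1×0.0990)² = 0.00980;  (−½·δq/q)² = (-0.5×0.110)² = 0.00302;  (-1·δs/s)² = (-1×0.0180)² = 0.000324
δQ/Q = √(0.0459) = 0.214
Q = 19.0, so δQ = 0.214 × 19.0 = 4.07.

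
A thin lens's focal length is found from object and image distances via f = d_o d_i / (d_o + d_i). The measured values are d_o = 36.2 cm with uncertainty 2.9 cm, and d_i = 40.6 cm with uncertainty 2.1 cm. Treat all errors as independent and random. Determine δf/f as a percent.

∂f/∂d_o = (d_i/(d_o+d_i))² = 0.279;  ∂f/∂d_i = (d_o/(d_o+d_i))² = 0.222
δf = √((∂f/∂d_o · δd_o)² + (∂f/∂d_i · δd_i)²) = √(0.657 + 0.218) = 0.935 cm
f = 19.1 cm, so δf/f = 0.935/19.1 = 0.0489.

4.89%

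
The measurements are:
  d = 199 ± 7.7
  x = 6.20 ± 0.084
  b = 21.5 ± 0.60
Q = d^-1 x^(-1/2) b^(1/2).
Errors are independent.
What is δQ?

Since Q is a product/quotient, work with relative uncertainties:
  (-1·δd/d)² = (-1×0.0387)² = 0.00150;  (−½·δx/x)² = (-0.5×0.0135)² = 4.59e-05;  (½·δb/b)² = (0.5×0.0279)² = 0.000195
δQ/Q = √(0.00174) = 0.0417
Q = 0.00936, so δQ = 0.0417 × 0.00936 = 0.000390.

0.000390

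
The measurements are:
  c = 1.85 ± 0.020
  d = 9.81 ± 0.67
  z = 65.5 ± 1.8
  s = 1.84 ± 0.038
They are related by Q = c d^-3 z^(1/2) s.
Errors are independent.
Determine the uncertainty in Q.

0.00603

Q is a product of powers, so relative uncertainties combine in quadrature:
  (1·δc/c)² = (1×0.0108)² = 0.000117;  (-3·δd/d)² = (-3×0.0683)² = 0.0420;  (½·δz/z)² = (0.5×0.0275)² = 0.000189;  (1·δs/s)² = (1×0.0207)² = 0.000427
δQ/Q = √(0.0427) = 0.207
Q = 0.0292, so δQ = 0.207 × 0.0292 = 0.00603.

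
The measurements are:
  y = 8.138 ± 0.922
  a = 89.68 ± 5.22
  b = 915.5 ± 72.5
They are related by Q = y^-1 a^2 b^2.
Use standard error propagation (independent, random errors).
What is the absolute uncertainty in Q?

1.88e+08

For a monomial Q ∝ y^-1, a^2, b^2, fractional errors add in quadrature:
  (-1·δy/y)² = (-1×0.113)² = 0.0128;  (2·δa/a)² = (2×0.0582)² = 0.0136;  (2·δb/b)² = (2×0.0792)² = 0.0251
δQ/Q = √(0.0515) = 0.227
Q = 8.283e+08, so δQ = 0.227 × 8.283e+08 = 1.88e+08.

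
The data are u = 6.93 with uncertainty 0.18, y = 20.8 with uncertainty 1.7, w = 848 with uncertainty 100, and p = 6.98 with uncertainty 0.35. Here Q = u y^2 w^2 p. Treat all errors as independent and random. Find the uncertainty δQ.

4.4e+09

Products/powers → add relative errors in quadrature, weighted by exponent:
  (1·δu/u)² = (1×0.0260)² = 0.000675;  (2·δy/y)² = (2×0.0817)² = 0.0267;  (2·δw/w)² = (2×0.118)² = 0.0556;  (1·δp/p)² = (1×0.0501)² = 0.00251
δQ/Q = √(0.0855) = 0.292
Q = 1.5e+10, so δQ = 0.292 × 1.5e+10 = 4.4e+09.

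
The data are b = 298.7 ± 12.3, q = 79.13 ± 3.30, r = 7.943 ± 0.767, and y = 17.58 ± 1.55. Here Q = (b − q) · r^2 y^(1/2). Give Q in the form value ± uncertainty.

Let u = b − q = 219.6. δu = √(δb² + δq²) = √(151 + 10.9) = 12.7, so δu/u = 0.0580.
Q is then a monomial in u, r, y:
δQ/Q = √((δu/u)² + (2·δr/r)² + (½·δy/y)²) = √(0.00336 + 0.0373 + 0.00194) = 0.206
Q = 58080, so δQ = 0.206 × 58080 = 12000.

58080 ± 12000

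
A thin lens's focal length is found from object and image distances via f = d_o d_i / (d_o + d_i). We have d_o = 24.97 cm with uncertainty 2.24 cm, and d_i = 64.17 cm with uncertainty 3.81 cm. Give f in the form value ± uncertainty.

∂f/∂d_o = (d_i/(d_o+d_i))² = 0.518;  ∂f/∂d_i = (d_o/(d_o+d_i))² = 0.0785
δf = √((∂f/∂d_o · δd_o)² + (∂f/∂d_i · δd_i)²) = √(1.35 + 0.0894) = 1.20 cm
f = 17.98 cm.

17.98 ± 1.20 cm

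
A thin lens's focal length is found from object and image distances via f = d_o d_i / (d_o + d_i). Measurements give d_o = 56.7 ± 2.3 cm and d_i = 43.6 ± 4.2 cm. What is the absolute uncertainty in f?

1.41 cm

∂f/∂d_o = (d_i/(d_o+d_i))² = 0.189;  ∂f/∂d_i = (d_o/(d_o+d_i))² = 0.320
δf = √((∂f/∂d_o · δd_o)² + (∂f/∂d_i · δd_i)²) = √(0.189 + 1.80) = 1.41 cm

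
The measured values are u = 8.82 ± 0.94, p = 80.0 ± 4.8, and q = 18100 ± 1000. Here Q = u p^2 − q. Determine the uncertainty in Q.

Let w = u·p^2 = 56400. δw/w = √((1·δu/u)² + (2·δp/p)²) = √(0.0114 + 0.0144) = 0.160, so δw = 9060.
Q = w − q: δQ = √(δw² + δq²) = √(8.21e+07 + 1e+06) = 9110

9110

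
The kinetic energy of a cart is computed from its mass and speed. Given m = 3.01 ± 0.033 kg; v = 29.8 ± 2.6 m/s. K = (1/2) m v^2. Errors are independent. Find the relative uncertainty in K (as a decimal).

0.175

K is a product of powers, so relative uncertainties combine in quadrature:
  (1·δm/m)² = (1×0.0110)² = 0.000120;  (2·δv/v)² = (2×0.0872)² = 0.0304
δK/K = √(0.0306) = 0.175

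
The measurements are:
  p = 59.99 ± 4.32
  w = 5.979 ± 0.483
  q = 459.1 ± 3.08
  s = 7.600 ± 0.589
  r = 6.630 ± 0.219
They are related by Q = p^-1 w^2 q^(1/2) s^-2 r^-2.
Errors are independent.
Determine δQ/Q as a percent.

Since Q is a product/quotient, work with relative uncertainties:
  (-1·δp/p)² = (-1×0.0720)² = 0.00519;  (2·δw/w)² = (2×0.0808)² = 0.0261;  (½·δq/q)² = (0.5×0.00671)² = 1.13e-05;  (-2·δs/s)² = (-2×0.0775)² = 0.0240;  (-2·δr/r)² = (-2×0.0330)² = 0.00436
δQ/Q = √(0.0597) = 0.244

24.4%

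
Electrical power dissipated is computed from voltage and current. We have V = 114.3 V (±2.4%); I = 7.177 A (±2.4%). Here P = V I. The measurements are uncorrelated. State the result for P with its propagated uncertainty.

820.3 ± 27.8 W

Since P is a product/quotient, work with relative uncertainties:
  (1·δV/V)² = (1×0.0240)² = 0.000576;  (1·δI/I)² = (1×0.0240)² = 0.000576
δP/P = √(0.00115) = 0.0339
P = 820.3 W, so δP = 0.0339 × 820.3 = 27.8 W.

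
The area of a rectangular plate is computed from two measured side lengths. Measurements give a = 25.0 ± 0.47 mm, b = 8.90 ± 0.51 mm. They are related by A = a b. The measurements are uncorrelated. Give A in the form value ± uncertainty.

222 ± 13.4 mm^2

Since A is a product/quotient, work with relative uncertainties:
  (1·δa/a)² = (1×0.0188)² = 0.000353;  (1·δb/b)² = (1×0.0573)² = 0.00328
δA/A = √(0.00364) = 0.0603
A = 222 mm^2, so δA = 0.0603 × 222 = 13.4 mm^2.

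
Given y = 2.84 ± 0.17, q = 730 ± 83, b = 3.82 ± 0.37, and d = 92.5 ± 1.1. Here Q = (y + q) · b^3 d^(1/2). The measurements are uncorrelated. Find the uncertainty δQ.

Let u = y + q = 733. δu = √(δy² + δq²) = √(0.0289 + 6890) = 83.0, so δu/u = 0.113.
Q is then a monomial in u, b, d:
δQ/Q = √((δu/u)² + (3·δb/b)² + (½·δd/d)²) = √(0.0128 + 0.0844 + 3.54e-05) = 0.312
Q = 3.93e+05, so δQ = 0.312 × 3.93e+05 = 1.23e+05.

1.23e+05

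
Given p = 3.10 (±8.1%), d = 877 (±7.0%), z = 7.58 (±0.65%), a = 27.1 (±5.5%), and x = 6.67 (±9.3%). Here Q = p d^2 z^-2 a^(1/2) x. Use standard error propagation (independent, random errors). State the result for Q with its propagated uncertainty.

Each factor contributes (exponent × relative error)² to (δQ/Q)²:
  (1·δp/p)² = (1×0.0810)² = 0.00656;  (2·δd/d)² = (2×0.0700)² = 0.0196;  (-2·δz/z)² = (-2×0.00650)² = 0.000169;  (½·δa/a)² = (0.5×0.0550)² = 0.000756;  (1·δx/x)² = (1×0.0930)² = 0.00865
δQ/Q = √(0.0357) = 0.189
Q = 1.44e+06, so δQ = 0.189 × 1.44e+06 = 2.72e+05.

(1.44 ± 0.272) × 10^6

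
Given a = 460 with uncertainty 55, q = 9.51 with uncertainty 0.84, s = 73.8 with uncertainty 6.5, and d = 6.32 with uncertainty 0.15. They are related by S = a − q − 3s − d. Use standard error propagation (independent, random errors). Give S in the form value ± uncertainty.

Sums and differences: (δS)² = Σ (cᵢ δxᵢ)².
  (δa)² = 3020;  (δq)² = 0.706;  (3·δs)² = 380;  (δd)² = 0.0225
δS = √(3410) = 58.4
S = 223.

223 ± 58.4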